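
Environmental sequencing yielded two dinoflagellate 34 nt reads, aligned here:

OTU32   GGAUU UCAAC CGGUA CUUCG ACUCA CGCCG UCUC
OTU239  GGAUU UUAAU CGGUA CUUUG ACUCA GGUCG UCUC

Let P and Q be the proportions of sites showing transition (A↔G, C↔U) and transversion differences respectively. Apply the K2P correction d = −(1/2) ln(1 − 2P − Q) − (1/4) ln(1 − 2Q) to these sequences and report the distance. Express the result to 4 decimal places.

Mismatches occur at site 7 (C↔U, transition), site 10 (C↔U, transition), site 19 (C↔U, transition), site 26 (C↔G, transversion), site 28 (C↔U, transition).
Of the 5 differences, 4 transitions and 1 transversion over 34 sites: P = 4/34 = 0.117647, Q = 1/34 = 0.029412.
d = −0.5·ln(0.735294) − 0.25·ln(0.941176) = −0.5·(-0.307485) − 0.25·(-0.060625) = 0.1689.

0.1689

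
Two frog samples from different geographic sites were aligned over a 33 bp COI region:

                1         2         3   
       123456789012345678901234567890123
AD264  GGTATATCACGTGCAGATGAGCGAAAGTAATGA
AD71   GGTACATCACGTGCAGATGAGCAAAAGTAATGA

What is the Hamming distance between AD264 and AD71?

Differing sites — 5:T/C; 23:G/A.
That gives 2 mismatches out of 33 aligned sites, so the Hamming distance is 2.

2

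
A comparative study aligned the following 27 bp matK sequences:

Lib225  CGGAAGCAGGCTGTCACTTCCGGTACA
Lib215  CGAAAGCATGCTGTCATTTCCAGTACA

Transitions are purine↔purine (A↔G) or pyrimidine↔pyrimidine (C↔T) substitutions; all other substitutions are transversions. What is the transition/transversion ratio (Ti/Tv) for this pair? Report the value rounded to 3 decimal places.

3.000

Mismatches occur at site 3 (G↔A, transition), site 9 (G↔T, transversion), site 17 (C↔T, transition), site 22 (G↔A, transition).
Of the 4 differences, 3 transitions and 1 transversion, so Ti/Tv = 3/1 = 3.000.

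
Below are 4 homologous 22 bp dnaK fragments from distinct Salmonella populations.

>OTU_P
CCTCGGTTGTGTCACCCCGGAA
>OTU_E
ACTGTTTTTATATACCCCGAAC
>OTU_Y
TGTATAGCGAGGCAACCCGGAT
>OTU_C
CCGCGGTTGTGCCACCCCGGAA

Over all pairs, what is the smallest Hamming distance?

2

Pairwise Hamming distances:
  OTU_P vs OTU_E: 11
  OTU_P vs OTU_Y: 11
  OTU_P vs OTU_C: 2
  OTU_E vs OTU_Y: 13
  OTU_E vs OTU_C: 12
  OTU_Y vs OTU_C: 12
The smallest is 2, between OTU_P and OTU_C.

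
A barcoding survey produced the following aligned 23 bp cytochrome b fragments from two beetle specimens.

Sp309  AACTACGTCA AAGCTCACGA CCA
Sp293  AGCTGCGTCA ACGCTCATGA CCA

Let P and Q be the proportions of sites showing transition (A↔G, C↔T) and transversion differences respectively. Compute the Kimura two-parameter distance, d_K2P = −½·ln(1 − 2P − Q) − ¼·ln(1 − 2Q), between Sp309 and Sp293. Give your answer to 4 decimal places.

0.2042

Mismatches occur at site 2 (A→G, transition), site 5 (A→G, transition), site 12 (A→C, transversion), site 18 (C→T, transition).
Of the 4 differences, 3 transitions and 1 transversion over 23 sites: P = 3/23 = 0.130435, Q = 1/23 = 0.043478.
d = −0.5·ln(0.695652) − 0.25·ln(0.913044) = −0.5·(-0.362906) − 0.25·(-0.090971) = 0.2042.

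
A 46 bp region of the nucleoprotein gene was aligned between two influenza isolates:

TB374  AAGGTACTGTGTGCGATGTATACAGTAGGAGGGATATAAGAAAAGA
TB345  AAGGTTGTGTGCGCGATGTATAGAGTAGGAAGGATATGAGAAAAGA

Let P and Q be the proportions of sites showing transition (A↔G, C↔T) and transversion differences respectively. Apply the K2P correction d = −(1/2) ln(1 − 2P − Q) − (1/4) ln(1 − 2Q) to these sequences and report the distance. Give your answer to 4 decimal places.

Mismatches occur at site 6 (A/T, transversion), site 7 (C/G, transversion), site 12 (T/C, transition), site 23 (C/G, transversion), site 31 (G/A, transition), site 38 (A/G, transition).
Of the 6 differences, 3 transitions and 3 transversions over 46 sites: P = 3/46 = 0.065217, Q = 3/46 = 0.065217.
d = −0.5·ln(0.804349) − 0.25·ln(0.869566) = −0.5·(-0.217722) − 0.25·(-0.139761) = 0.1438.

0.1438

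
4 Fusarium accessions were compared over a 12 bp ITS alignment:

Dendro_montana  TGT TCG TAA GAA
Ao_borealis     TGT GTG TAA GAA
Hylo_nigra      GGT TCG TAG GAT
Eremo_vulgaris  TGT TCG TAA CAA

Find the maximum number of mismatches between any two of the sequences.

Pairwise Hamming distances:
  Dendro_montana vs Ao_borealis: 2
  Dendro_montana vs Hylo_nigra: 3
  Dendro_montana vs Eremo_vulgaris: 1
  Ao_borealis vs Hylo_nigra: 5
  Ao_borealis vs Eremo_vulgaris: 3
  Hylo_nigra vs Eremo_vulgaris: 4
The largest is 5, between Ao_borealis and Hylo_nigra.

5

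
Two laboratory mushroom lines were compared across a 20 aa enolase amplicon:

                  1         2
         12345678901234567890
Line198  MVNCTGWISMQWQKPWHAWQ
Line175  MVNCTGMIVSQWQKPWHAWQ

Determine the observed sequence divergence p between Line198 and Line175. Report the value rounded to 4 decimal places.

0.1500

The sequences differ at positions 7 (W/M), 9 (S/V), 10 (M/S).
There are 3 differences over 20 sites, so p = 3/20 = 0.1500.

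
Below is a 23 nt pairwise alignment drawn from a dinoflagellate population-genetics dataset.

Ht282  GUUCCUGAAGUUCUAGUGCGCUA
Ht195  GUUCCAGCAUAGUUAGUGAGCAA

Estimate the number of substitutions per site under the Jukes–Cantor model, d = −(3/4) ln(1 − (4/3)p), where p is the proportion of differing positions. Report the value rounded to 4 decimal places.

0.4674

The sequences differ at positions 6 (U/A), 8 (A/C), 10 (G/U), 11 (U/A), 12 (U/G), 13 (C/U), 19 (C/A), 22 (U/A).
p = 8/23 = 0.347826.
d = −0.75 · ln(1 − (4/3)·0.347826) = −0.75 · ln(0.536232) = −0.75 · (-0.623188) = 0.4674.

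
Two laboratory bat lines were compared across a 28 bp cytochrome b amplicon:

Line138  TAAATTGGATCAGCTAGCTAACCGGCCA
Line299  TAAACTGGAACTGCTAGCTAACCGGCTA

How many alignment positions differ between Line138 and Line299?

Differing sites — 5:T/C; 10:T/A; 12:A/T; 27:C/T.
That gives 4 mismatches out of 28 aligned sites, so the Hamming distance is 4.

4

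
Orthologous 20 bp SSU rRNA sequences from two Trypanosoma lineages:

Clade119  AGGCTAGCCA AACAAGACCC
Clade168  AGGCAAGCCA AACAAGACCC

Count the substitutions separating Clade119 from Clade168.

Differing sites — 5:T/A.
That gives 1 mismatch out of 20 aligned sites, so the Hamming distance is 1.

1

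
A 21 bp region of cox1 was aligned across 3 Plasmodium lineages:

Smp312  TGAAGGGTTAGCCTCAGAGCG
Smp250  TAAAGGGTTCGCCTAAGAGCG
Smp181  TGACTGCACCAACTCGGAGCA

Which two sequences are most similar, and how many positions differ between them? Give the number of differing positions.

Pairwise Hamming distances:
  Smp312 vs Smp250: 3
  Smp312 vs Smp181: 10
  Smp250 vs Smp181: 11
The smallest is 3, between Smp312 and Smp250.

3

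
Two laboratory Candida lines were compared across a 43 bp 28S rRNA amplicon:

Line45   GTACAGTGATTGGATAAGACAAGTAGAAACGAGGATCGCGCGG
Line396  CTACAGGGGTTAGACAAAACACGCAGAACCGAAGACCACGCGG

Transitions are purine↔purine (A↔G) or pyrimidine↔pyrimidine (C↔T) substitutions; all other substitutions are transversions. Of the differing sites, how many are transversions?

Mismatches occur at site 1 (G/C, transversion), site 7 (T/G, transversion), site 9 (A/G, transition), site 12 (G/A, transition), site 15 (T/C, transition), site 18 (G/A, transition), site 22 (A/C, transversion), site 24 (T/C, transition), site 29 (A/C, transversion), site 33 (G/A, transition), site 36 (T/C, transition), site 38 (G/A, transition).
Of the 12 differences, 8 transitions and 4 transversions, so the answer is 4.

4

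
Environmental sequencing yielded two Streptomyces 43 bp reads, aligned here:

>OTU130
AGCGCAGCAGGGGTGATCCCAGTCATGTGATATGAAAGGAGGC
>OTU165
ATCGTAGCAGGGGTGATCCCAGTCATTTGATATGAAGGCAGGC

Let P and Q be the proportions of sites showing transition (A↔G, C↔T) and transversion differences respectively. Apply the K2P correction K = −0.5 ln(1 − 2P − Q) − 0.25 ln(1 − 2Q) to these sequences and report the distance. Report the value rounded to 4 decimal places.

0.1264

The sequences differ at positions 2 (G/T, transversion), 5 (C/T, transition), 27 (G/T, transversion), 37 (A/G, transition), 39 (G/C, transversion).
Of the 5 differences, 2 transitions and 3 transversions over 43 sites: P = 2/43 = 0.046512, Q = 3/43 = 0.069767.
d = −0.5·ln(0.837209) − 0.25·ln(0.860466) = −0.5·(-0.177682) − 0.25·(-0.150281) = 0.1264.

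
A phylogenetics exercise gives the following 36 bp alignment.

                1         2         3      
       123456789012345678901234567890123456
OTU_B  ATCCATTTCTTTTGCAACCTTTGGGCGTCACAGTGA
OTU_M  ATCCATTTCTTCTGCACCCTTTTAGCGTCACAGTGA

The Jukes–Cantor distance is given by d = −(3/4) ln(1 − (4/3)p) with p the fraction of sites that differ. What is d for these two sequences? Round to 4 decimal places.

0.1203

The sequences differ at positions 12 (T/C), 17 (A/C), 23 (G/T), 24 (G/A).
p = 4/36 = 0.111111.
d = −0.75 · ln(1 − (4/3)·0.111111) = −0.75 · ln(0.851852) = −0.75 · (-0.160342) = 0.1203.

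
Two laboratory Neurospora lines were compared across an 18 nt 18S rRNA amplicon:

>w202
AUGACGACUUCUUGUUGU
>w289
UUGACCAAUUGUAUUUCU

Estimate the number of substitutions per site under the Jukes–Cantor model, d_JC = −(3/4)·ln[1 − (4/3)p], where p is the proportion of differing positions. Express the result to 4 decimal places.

0.5482

Mismatches occur at site 1 (A→U), site 6 (G→C), site 8 (C→A), site 11 (C→G), site 13 (U→A), site 14 (G→U), site 17 (G→C).
p = 7/18 = 0.388889.
d = −0.75 · ln(1 − (4/3)·0.388889) = −0.75 · ln(0.481481) = −0.75 · (-0.730889) = 0.5482.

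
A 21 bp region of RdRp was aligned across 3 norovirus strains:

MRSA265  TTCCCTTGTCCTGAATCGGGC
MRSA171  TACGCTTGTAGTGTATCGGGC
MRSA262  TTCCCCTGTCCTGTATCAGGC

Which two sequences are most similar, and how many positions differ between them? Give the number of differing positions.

Pairwise Hamming distances:
  MRSA265 vs MRSA171: 5
  MRSA265 vs MRSA262: 3
  MRSA171 vs MRSA262: 6
The smallest is 3, between MRSA265 and MRSA262.

3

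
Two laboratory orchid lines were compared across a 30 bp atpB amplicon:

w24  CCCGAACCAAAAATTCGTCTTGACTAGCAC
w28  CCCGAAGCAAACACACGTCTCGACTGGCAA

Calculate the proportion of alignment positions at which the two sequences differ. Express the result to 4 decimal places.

The sequences differ at positions 7 (C/G), 12 (A/C), 14 (T/C), 15 (T/A), 21 (T/C), 26 (A/G), 30 (C/A).
There are 7 differences over 30 sites, so p = 7/30 = 0.2333.

0.2333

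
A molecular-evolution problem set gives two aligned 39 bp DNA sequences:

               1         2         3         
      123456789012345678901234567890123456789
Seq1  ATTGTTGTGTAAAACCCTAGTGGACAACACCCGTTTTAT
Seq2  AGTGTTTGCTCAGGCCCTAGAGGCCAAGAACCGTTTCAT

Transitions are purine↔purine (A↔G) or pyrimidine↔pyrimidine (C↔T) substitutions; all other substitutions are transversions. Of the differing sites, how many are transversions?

Mismatches occur at site 2 (T↔G, transversion), site 7 (G↔T, transversion), site 8 (T↔G, transversion), site 9 (G↔C, transversion), site 11 (A↔C, transversion), site 13 (A↔G, transition), site 14 (A↔G, transition), site 21 (T↔A, transversion), site 24 (A↔C, transversion), site 28 (C↔G, transversion), site 30 (C↔A, transversion), site 37 (T↔C, transition).
Of the 12 differences, 3 transitions and 9 transversions, so the answer is 9.

9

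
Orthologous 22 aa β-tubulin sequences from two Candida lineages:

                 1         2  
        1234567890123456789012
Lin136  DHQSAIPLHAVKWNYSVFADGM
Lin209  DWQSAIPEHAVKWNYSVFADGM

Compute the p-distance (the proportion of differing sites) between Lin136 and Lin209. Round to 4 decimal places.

Differing sites — 2:H/W; 8:L/E.
There are 2 differences over 22 sites, so p = 2/22 = 0.0909.

0.0909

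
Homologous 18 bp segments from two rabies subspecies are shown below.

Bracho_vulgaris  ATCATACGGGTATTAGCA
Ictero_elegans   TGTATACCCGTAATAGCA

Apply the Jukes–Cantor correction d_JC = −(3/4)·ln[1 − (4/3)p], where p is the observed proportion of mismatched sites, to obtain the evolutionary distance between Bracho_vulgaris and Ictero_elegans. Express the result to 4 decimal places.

Differing sites — 1:A/T; 2:T/G; 3:C/T; 8:G/C; 9:G/C; 13:T/A.
p = 6/18 = 0.333333.
d = −0.75 · ln(1 − (4/3)·0.333333) = −0.75 · ln(0.555556) = −0.75 · (-0.587786) = 0.4408.

0.4408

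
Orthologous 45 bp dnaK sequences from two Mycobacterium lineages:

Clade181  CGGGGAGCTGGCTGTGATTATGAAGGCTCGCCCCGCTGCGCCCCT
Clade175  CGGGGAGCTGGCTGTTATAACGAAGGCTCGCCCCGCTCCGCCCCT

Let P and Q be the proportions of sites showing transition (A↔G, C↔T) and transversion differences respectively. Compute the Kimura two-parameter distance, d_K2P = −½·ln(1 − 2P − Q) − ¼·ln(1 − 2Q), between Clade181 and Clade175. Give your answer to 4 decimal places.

0.0947

The sequences differ at positions 16 (G/T, transversion), 19 (T/A, transversion), 21 (T/C, transition), 38 (G/C, transversion).
Of the 4 differences, 1 transition and 3 transversions over 45 sites: P = 1/45 = 0.022222, Q = 3/45 = 0.066667.
d = −0.5·ln(0.888889) − 0.25·ln(0.866666) = −0.5·(-0.117783) − 0.25·(-0.143102) = 0.0947.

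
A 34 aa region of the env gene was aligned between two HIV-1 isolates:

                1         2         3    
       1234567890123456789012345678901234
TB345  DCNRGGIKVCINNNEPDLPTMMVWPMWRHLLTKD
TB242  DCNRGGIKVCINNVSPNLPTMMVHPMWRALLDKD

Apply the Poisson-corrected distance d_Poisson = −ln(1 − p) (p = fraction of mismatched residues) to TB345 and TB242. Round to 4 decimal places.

The sequences differ at positions 14 (N/V), 15 (E/S), 17 (D/N), 24 (W/H), 29 (H/A), 32 (T/D).
p = 6/34 = 0.176471.
d = −ln(1 − 0.176471) = −ln(0.823529) = 0.1942.

0.1942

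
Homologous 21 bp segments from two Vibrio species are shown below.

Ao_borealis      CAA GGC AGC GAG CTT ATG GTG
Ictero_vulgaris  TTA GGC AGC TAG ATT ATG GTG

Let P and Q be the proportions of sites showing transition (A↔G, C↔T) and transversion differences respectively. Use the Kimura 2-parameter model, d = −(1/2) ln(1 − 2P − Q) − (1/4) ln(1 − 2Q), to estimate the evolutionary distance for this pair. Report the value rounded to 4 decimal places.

0.2201

Mismatches occur at site 1 (C→T, transition), site 2 (A→T, transversion), site 10 (G→T, transversion), site 13 (C→A, transversion).
Of the 4 differences, 1 transition and 3 transversions over 21 sites: P = 1/21 = 0.047619, Q = 3/21 = 0.142857.
d = −0.5·ln(0.761905) − 0.25·ln(0.714286) = −0.5·(-0.271933) − 0.25·(-0.336472) = 0.2201.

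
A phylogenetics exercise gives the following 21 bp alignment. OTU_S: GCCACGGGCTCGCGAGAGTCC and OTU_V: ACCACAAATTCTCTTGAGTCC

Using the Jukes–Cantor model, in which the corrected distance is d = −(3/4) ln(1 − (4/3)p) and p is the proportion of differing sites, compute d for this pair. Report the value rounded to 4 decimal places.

0.5319

Differing sites — 1:G/A; 6:G/A; 7:G/A; 8:G/A; 9:C/T; 12:G/T; 14:G/T; 15:A/T.
p = 8/21 = 0.380952.
d = −0.75 · ln(1 − (4/3)·0.380952) = −0.75 · ln(0.492064) = −0.75 · (-0.709146) = 0.5319.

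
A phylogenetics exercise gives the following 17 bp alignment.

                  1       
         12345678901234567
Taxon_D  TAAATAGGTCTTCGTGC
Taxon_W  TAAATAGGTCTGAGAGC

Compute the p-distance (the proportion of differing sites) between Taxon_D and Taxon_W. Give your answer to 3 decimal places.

0.176

Differing sites — 12:T/G; 13:C/A; 15:T/A.
There are 3 differences over 17 sites, so p = 3/17 = 0.176.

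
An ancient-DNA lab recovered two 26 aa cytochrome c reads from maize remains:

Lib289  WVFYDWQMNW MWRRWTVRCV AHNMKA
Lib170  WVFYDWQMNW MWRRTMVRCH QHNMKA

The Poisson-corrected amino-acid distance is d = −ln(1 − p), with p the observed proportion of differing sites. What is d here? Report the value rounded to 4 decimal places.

The sequences differ at positions 15 (W/T), 16 (T/M), 20 (V/H), 21 (A/Q).
p = 4/26 = 0.153846.
d = −ln(1 − 0.153846) = −ln(0.846154) = 0.1671.

0.1671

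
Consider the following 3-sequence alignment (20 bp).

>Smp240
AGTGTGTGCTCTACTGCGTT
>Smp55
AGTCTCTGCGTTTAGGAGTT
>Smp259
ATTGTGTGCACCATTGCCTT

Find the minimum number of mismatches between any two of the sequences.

5

Pairwise Hamming distances:
  Smp240 vs Smp55: 8
  Smp240 vs Smp259: 5
  Smp55 vs Smp259: 11
The smallest is 5, between Smp240 and Smp259.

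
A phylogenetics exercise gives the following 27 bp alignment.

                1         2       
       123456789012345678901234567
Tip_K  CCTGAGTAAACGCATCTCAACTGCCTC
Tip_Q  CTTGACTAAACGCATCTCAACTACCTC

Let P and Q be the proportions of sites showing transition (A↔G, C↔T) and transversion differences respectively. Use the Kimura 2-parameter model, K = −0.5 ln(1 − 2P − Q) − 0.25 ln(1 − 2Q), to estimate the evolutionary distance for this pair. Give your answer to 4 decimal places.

0.1216

Mismatches occur at site 2 (C↔T, transition), site 6 (G↔C, transversion), site 23 (G↔A, transition).
Of the 3 differences, 2 transitions and 1 transversion over 27 sites: P = 2/27 = 0.074074, Q = 1/27 = 0.037037.
d = −0.5·ln(0.814815) − 0.25·ln(0.925926) = −0.5·(-0.204794) − 0.25·(-0.076961) = 0.1216.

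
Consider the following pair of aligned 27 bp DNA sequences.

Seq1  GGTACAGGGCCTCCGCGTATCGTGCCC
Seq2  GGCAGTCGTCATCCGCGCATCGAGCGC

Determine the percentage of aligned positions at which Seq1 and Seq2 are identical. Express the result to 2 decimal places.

Differing sites — 3:T/C; 5:C/G; 6:A/T; 7:G/C; 9:G/T; 11:C/A; 18:T/C; 23:T/A; 26:C/G.
18 of the 27 sites match, so the percent identity is 18/27 × 100 = 66.67%.

66.67%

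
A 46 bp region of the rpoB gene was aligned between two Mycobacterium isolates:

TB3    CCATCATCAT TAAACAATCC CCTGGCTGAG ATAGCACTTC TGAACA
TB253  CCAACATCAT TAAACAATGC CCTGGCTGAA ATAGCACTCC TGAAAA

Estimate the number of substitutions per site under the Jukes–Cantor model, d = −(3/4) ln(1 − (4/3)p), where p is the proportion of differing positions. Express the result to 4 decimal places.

0.1174

Mismatches occur at site 4 (T↔A), site 19 (C↔G), site 30 (G↔A), site 39 (T↔C), site 45 (C↔A).
p = 5/46 = 0.108696.
d = −0.75 · ln(1 − (4/3)·0.108696) = −0.75 · ln(0.855072) = −0.75 · (-0.156570) = 0.1174.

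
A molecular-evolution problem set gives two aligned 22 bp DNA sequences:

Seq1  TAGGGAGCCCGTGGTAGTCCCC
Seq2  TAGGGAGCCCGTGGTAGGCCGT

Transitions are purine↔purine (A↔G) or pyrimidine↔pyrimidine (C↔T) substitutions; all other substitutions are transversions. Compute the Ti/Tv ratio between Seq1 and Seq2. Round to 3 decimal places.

0.500

Mismatches occur at site 18 (T→G, transversion), site 21 (C→G, transversion), site 22 (C→T, transition).
Of the 3 differences, 1 transition and 2 transversions, so Ti/Tv = 1/2 = 0.500.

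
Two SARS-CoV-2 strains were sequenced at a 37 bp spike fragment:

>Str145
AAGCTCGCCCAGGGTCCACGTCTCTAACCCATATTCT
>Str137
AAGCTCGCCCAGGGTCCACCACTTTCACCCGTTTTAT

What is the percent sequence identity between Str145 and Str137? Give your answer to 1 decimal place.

81.1%

Mismatches occur at site 20 (G/C), site 21 (T/A), site 24 (C/T), site 26 (A/C), site 31 (A/G), site 33 (A/T), site 36 (C/A).
30 of the 37 sites match, so the percent identity is 30/37 × 100 = 81.1%.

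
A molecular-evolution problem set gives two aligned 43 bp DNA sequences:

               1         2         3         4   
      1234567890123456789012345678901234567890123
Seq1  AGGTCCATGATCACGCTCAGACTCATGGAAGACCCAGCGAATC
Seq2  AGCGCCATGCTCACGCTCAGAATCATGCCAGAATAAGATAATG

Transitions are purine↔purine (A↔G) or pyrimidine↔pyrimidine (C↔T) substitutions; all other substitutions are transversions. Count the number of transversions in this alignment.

11

Differing sites — 3:G/C (Tv); 4:T/G (Tv); 10:A/C (Tv); 22:C/A (Tv); 28:G/C (Tv); 29:A/C (Tv); 33:C/A (Tv); 34:C/T (Ti); 35:C/A (Tv); 38:C/A (Tv); 39:G/T (Tv); 43:C/G (Tv).
Of the 12 differences, 1 transition and 11 transversions, so the answer is 11.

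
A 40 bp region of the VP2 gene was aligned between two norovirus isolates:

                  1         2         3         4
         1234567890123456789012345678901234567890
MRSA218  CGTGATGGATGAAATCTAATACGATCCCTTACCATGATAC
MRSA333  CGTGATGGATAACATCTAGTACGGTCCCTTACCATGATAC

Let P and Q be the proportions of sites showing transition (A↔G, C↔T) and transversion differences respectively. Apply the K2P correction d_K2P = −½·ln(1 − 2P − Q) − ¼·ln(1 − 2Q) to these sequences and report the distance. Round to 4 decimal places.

0.1090

The sequences differ at positions 11 (G/A, transition), 13 (A/C, transversion), 19 (A/G, transition), 24 (A/G, transition).
Of the 4 differences, 3 transitions and 1 transversion over 40 sites: P = 3/40 = 0.075000, Q = 1/40 = 0.025000.
d = −0.5·ln(0.825000) − 0.25·ln(0.950000) = −0.5·(-0.192372) − 0.25·(-0.051293) = 0.1090.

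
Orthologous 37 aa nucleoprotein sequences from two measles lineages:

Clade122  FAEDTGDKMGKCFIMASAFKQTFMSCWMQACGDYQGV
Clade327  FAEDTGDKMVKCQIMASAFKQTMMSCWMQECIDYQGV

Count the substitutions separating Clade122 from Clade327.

5

The sequences differ at positions 10 (G/V), 13 (F/Q), 23 (F/M), 30 (A/E), 32 (G/I).
That gives 5 mismatches out of 37 aligned sites, so the Hamming distance is 5.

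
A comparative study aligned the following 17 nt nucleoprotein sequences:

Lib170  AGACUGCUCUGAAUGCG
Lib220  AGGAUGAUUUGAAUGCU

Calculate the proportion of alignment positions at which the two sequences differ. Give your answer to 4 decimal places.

The sequences differ at positions 3 (A/G), 4 (C/A), 7 (C/A), 9 (C/U), 17 (G/U).
There are 5 differences over 17 sites, so p = 5/17 = 0.2941.

0.2941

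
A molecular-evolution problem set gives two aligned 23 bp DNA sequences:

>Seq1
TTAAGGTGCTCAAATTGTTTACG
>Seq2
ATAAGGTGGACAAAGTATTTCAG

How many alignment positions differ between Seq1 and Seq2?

7

Differing sites — 1:T/A; 9:C/G; 10:T/A; 15:T/G; 17:G/A; 21:A/C; 22:C/A.
That gives 7 mismatches out of 23 aligned sites, so the Hamming distance is 7.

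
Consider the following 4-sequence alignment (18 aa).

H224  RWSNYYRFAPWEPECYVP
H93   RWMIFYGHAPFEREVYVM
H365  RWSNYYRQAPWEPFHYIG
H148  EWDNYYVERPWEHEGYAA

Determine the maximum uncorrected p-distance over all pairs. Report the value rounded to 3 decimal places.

Pairwise Hamming distances:
  H224 vs H93: 9
  H224 vs H365: 5
  H224 vs H148: 9
  H93 vs H365: 11
  H93 vs H148: 12
  H365 vs H148: 10
The largest is 12 mismatches, between H93 and H148; p = 12/18 = 0.667.

0.667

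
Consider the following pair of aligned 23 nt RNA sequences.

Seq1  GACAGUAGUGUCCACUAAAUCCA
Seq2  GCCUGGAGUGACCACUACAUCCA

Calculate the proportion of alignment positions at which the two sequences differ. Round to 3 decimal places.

0.217

Differing sites — 2:A/C; 4:A/U; 6:U/G; 11:U/A; 18:A/C.
There are 5 differences over 23 sites, so p = 5/23 = 0.217.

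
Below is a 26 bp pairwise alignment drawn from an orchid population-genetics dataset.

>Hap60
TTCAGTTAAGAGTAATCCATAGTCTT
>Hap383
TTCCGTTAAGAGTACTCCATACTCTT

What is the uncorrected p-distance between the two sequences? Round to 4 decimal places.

Mismatches occur at site 4 (A↔C), site 15 (A↔C), site 22 (G↔C).
There are 3 differences over 26 sites, so p = 3/26 = 0.1154.

0.1154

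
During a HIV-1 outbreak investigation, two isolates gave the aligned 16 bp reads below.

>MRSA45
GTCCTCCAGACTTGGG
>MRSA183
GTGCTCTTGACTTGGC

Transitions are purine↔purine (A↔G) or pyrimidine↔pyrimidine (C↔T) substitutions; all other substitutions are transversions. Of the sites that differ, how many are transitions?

Mismatches occur at site 3 (C↔G, transversion), site 7 (C↔T, transition), site 8 (A↔T, transversion), site 16 (G↔C, transversion).
Of the 4 differences, 1 transition and 3 transversions, so the answer is 1.

1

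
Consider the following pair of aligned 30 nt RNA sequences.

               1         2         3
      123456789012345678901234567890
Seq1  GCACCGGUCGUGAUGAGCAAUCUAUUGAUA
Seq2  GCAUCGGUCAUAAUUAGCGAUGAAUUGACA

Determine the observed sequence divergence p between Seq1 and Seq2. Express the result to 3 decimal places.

0.267

The sequences differ at positions 4 (C/U), 10 (G/A), 12 (G/A), 15 (G/U), 19 (A/G), 22 (C/G), 23 (U/A), 29 (U/C).
There are 8 differences over 30 sites, so p = 8/30 = 0.267.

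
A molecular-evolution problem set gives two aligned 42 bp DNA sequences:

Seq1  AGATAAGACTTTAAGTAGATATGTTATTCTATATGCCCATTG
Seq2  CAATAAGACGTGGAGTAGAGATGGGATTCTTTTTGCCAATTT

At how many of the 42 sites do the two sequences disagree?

Mismatches occur at site 1 (A/C), site 2 (G/A), site 10 (T/G), site 12 (T/G), site 13 (A/G), site 20 (T/G), site 24 (T/G), site 25 (T/G), site 31 (A/T), site 33 (A/T), site 38 (C/A), site 42 (G/T).
That gives 12 mismatches out of 42 aligned sites, so the Hamming distance is 12.

12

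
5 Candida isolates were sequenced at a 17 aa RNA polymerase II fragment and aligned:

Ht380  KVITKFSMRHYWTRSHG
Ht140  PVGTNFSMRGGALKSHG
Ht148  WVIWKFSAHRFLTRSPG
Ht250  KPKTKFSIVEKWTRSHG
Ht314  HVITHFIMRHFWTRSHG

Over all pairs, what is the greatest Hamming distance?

Pairwise Hamming distances:
  Ht380 vs Ht140: 8
  Ht380 vs Ht148: 8
  Ht380 vs Ht250: 6
  Ht380 vs Ht314: 4
  Ht140 vs Ht148: 12
  Ht140 vs Ht250: 11
  Ht140 vs Ht314: 9
  Ht148 vs Ht250: 10
  Ht148 vs Ht314: 9
  Ht250 vs Ht314: 9
The largest is 12, between Ht140 and Ht148.

12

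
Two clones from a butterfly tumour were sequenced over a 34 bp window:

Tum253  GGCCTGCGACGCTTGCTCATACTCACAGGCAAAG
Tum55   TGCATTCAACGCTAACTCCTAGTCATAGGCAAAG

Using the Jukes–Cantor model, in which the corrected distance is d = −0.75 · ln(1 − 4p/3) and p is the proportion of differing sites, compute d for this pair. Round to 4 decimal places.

Differing sites — 1:G/T; 4:C/A; 6:G/T; 8:G/A; 14:T/A; 15:G/A; 19:A/C; 22:C/G; 26:C/T.
p = 9/34 = 0.264706.
d = −0.75 · ln(1 − (4/3)·0.264706) = −0.75 · ln(0.647059) = −0.75 · (-0.435318) = 0.3265.

0.3265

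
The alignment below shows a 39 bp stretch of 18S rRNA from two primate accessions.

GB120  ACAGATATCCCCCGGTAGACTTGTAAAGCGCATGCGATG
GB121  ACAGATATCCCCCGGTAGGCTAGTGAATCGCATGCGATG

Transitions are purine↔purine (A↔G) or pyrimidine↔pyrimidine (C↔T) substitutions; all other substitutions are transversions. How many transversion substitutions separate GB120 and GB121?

Mismatches occur at site 19 (A/G, transition), site 22 (T/A, transversion), site 25 (A/G, transition), site 28 (G/T, transversion).
Of the 4 differences, 2 transitions and 2 transversions, so the answer is 2.

2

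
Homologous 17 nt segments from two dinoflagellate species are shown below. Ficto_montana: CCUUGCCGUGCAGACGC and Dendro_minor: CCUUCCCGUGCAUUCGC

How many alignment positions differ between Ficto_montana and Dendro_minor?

3

The sequences differ at positions 5 (G/C), 13 (G/U), 14 (A/U).
That gives 3 mismatches out of 17 aligned sites, so the Hamming distance is 3.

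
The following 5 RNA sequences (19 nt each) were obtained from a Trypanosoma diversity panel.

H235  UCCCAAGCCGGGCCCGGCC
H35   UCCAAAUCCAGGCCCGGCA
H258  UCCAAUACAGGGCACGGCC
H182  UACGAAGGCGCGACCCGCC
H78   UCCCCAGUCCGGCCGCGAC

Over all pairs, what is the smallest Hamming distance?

Pairwise Hamming distances:
  H235 vs H35: 4
  H235 vs H258: 5
  H235 vs H182: 6
  H235 vs H78: 6
  H35 vs H258: 6
  H35 vs H182: 9
  H35 vs H78: 9
  H258 vs H182: 10
  H258 vs H78: 11
  H182 vs H78: 9
The smallest is 4, between H235 and H35.

4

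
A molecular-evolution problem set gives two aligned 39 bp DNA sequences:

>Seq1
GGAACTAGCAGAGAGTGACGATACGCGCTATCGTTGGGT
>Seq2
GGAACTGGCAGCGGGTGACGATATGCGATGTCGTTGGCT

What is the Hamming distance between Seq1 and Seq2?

Mismatches occur at site 7 (A→G), site 12 (A→C), site 14 (A→G), site 24 (C→T), site 28 (C→A), site 30 (A→G), site 38 (G→C).
That gives 7 mismatches out of 39 aligned sites, so the Hamming distance is 7.

7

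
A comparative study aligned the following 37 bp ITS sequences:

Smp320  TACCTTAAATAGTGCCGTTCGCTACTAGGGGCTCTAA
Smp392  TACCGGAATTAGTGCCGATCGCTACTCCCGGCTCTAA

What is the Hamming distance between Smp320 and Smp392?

7

Mismatches occur at site 5 (T→G), site 6 (T→G), site 9 (A→T), site 18 (T→A), site 27 (A→C), site 28 (G→C), site 29 (G→C).
That gives 7 mismatches out of 37 aligned sites, so the Hamming distance is 7.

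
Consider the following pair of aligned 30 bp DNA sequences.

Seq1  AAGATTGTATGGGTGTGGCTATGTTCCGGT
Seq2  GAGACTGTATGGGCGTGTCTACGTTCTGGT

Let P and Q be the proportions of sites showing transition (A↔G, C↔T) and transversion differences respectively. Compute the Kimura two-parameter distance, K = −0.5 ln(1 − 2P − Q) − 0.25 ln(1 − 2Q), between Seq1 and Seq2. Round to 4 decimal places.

0.2456

The sequences differ at positions 1 (A/G, transition), 5 (T/C, transition), 14 (T/C, transition), 18 (G/T, transversion), 22 (T/C, transition), 27 (C/T, transition).
Of the 6 differences, 5 transitions and 1 transversion over 30 sites: P = 5/30 = 0.166667, Q = 1/30 = 0.033333.
d = −0.5·ln(0.633333) − 0.25·ln(0.933334) = −0.5·(-0.456759) − 0.25·(-0.068992) = 0.2456.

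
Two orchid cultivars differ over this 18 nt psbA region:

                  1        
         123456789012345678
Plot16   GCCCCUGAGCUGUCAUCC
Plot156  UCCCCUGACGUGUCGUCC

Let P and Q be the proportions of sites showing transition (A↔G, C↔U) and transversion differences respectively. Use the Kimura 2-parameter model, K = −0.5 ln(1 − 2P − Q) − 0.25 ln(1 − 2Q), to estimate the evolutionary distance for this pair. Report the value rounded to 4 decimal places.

Differing sites — 1:G/U (Tv); 9:G/C (Tv); 10:C/G (Tv); 15:A/G (Ti).
Of the 4 differences, 1 transition and 3 transversions over 18 sites: P = 1/18 = 0.055556, Q = 3/18 = 0.166667.
d = −0.5·ln(0.722221) − 0.25·ln(0.666666) = −0.5·(-0.325424) − 0.25·(-0.405466) = 0.2641.

0.2641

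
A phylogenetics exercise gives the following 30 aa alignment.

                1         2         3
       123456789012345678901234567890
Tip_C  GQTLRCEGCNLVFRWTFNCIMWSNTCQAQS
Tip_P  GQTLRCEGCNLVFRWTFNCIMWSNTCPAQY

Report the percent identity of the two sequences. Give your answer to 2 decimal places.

93.33%

The sequences differ at positions 27 (Q/P), 30 (S/Y).
28 of the 30 sites match, so the percent identity is 28/30 × 100 = 93.33%.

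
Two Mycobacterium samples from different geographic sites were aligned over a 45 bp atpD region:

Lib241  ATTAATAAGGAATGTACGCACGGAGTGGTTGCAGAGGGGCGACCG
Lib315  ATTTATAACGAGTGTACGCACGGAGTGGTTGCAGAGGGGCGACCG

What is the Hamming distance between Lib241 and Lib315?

Differing sites — 4:A/T; 9:G/C; 12:A/G.
That gives 3 mismatches out of 45 aligned sites, so the Hamming distance is 3.

3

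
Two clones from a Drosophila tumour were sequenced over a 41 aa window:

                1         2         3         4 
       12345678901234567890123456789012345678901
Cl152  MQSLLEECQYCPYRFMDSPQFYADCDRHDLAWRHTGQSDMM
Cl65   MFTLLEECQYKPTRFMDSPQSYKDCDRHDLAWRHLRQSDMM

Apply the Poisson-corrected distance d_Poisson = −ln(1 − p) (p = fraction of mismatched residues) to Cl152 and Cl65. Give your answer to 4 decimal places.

0.2171

Differing sites — 2:Q/F; 3:S/T; 11:C/K; 13:Y/T; 21:F/S; 23:A/K; 35:T/L; 36:G/R.
p = 8/41 = 0.195122.
d = −ln(1 − 0.195122) = −ln(0.804878) = 0.2171.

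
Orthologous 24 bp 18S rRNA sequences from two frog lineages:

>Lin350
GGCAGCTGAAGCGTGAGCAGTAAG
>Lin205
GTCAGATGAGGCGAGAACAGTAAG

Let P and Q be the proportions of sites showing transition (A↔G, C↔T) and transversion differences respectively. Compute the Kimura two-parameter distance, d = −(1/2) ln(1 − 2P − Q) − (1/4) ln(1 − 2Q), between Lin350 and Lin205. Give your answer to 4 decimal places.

The sequences differ at positions 2 (G/T, transversion), 6 (C/A, transversion), 10 (A/G, transition), 14 (T/A, transversion), 17 (G/A, transition).
Of the 5 differences, 2 transitions and 3 transversions over 24 sites: P = 2/24 = 0.083333, Q = 3/24 = 0.125000.
d = −0.5·ln(0.708334) − 0.25·ln(0.750000) = −0.5·(-0.344840) − 0.25·(-0.287682) = 0.2443.

0.2443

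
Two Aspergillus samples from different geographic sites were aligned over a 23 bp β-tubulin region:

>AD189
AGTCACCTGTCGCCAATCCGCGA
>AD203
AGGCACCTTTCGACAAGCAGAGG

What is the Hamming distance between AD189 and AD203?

7

The sequences differ at positions 3 (T/G), 9 (G/T), 13 (C/A), 17 (T/G), 19 (C/A), 21 (C/A), 23 (A/G).
That gives 7 mismatches out of 23 aligned sites, so the Hamming distance is 7.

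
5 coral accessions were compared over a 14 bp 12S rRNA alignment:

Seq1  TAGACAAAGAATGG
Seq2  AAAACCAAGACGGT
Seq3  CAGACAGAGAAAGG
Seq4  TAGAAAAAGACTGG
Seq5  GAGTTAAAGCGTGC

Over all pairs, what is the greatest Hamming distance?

9

Pairwise Hamming distances:
  Seq1 vs Seq2: 6
  Seq1 vs Seq3: 3
  Seq1 vs Seq4: 2
  Seq1 vs Seq5: 6
  Seq2 vs Seq3: 7
  Seq2 vs Seq4: 6
  Seq2 vs Seq5: 9
  Seq3 vs Seq4: 5
  Seq3 vs Seq5: 8
  Seq4 vs Seq5: 6
The largest is 9, between Seq2 and Seq5.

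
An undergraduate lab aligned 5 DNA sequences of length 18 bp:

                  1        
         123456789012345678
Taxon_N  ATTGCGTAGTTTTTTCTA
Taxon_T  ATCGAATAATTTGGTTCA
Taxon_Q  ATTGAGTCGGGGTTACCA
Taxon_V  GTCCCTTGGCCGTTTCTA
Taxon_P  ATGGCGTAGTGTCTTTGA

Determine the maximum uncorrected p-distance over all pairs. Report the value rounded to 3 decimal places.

Pairwise Hamming distances:
  Taxon_N vs Taxon_T: 8
  Taxon_N vs Taxon_Q: 7
  Taxon_N vs Taxon_V: 8
  Taxon_N vs Taxon_P: 5
  Taxon_T vs Taxon_Q: 11
  Taxon_T vs Taxon_V: 13
  Taxon_T vs Taxon_P: 8
  Taxon_Q vs Taxon_V: 10
  Taxon_Q vs Taxon_P: 9
  Taxon_V vs Taxon_P: 11
The largest is 13 mismatches, between Taxon_T and Taxon_V; p = 13/18 = 0.722.

0.722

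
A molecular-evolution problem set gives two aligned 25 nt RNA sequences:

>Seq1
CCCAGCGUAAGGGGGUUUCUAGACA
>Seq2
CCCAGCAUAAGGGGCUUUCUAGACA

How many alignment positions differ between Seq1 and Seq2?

2

Mismatches occur at site 7 (G↔A), site 15 (G↔C).
That gives 2 mismatches out of 25 aligned sites, so the Hamming distance is 2.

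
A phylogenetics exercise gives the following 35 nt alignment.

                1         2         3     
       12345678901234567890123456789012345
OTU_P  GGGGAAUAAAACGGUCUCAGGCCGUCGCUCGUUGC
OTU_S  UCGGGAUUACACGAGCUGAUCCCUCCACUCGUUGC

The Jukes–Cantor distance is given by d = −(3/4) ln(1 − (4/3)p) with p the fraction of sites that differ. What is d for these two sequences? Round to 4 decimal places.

Differing sites — 1:G/U; 2:G/C; 5:A/G; 8:A/U; 10:A/C; 14:G/A; 15:U/G; 18:C/G; 20:G/U; 21:G/C; 24:G/U; 25:U/C; 27:G/A.
p = 13/35 = 0.371429.
d = −0.75 · ln(1 − (4/3)·0.371429) = −0.75 · ln(0.504761) = −0.75 · (-0.683670) = 0.5128.

0.5128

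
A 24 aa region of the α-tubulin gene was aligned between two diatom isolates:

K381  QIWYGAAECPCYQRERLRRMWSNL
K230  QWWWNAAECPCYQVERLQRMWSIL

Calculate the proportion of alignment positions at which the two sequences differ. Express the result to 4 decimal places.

0.2500

Differing sites — 2:I/W; 4:Y/W; 5:G/N; 14:R/V; 18:R/Q; 23:N/I.
There are 6 differences over 24 sites, so p = 6/24 = 0.2500.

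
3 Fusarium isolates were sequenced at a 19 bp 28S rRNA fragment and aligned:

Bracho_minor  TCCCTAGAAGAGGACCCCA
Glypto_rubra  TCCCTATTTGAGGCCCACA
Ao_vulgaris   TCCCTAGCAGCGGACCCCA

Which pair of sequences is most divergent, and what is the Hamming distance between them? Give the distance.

Pairwise Hamming distances:
  Bracho_minor vs Glypto_rubra: 5
  Bracho_minor vs Ao_vulgaris: 2
  Glypto_rubra vs Ao_vulgaris: 6
The largest is 6, between Glypto_rubra and Ao_vulgaris.

6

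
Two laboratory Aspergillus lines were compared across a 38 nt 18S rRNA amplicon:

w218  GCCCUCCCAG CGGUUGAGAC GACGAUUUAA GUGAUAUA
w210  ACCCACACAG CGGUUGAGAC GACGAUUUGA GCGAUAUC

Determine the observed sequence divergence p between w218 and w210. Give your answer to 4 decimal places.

0.1579

Mismatches occur at site 1 (G/A), site 5 (U/A), site 7 (C/A), site 29 (A/G), site 32 (U/C), site 38 (A/C).
There are 6 differences over 38 sites, so p = 6/38 = 0.1579.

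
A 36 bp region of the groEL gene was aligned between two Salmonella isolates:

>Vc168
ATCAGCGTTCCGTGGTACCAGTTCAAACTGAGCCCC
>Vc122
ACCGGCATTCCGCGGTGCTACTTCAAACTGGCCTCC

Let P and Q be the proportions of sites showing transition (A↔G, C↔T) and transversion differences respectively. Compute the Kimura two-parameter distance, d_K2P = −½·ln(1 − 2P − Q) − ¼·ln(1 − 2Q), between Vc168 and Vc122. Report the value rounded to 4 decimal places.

0.3760

Mismatches occur at site 2 (T↔C, transition), site 4 (A↔G, transition), site 7 (G↔A, transition), site 13 (T↔C, transition), site 17 (A↔G, transition), site 19 (C↔T, transition), site 21 (G↔C, transversion), site 31 (A↔G, transition), site 32 (G↔C, transversion), site 34 (C↔T, transition).
Of the 10 differences, 8 transitions and 2 transversions over 36 sites: P = 8/36 = 0.222222, Q = 2/36 = 0.055556.
d = −0.5·ln(0.500000) − 0.25·ln(0.888888) = −0.5·(-0.693147) − 0.25·(-0.117784) = 0.3760.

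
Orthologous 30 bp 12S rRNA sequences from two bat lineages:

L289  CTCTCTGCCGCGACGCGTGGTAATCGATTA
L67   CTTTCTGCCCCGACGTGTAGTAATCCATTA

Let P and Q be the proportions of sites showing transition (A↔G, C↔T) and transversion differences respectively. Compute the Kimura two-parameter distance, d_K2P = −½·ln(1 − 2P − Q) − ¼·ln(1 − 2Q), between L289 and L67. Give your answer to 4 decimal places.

0.1909

Mismatches occur at site 3 (C↔T, transition), site 10 (G↔C, transversion), site 16 (C↔T, transition), site 19 (G↔A, transition), site 26 (G↔C, transversion).
Of the 5 differences, 3 transitions and 2 transversions over 30 sites: P = 3/30 = 0.100000, Q = 2/30 = 0.066667.
d = −0.5·ln(0.733333) − 0.25·ln(0.866666) = −0.5·(-0.310155) − 0.25·(-0.143102) = 0.1909.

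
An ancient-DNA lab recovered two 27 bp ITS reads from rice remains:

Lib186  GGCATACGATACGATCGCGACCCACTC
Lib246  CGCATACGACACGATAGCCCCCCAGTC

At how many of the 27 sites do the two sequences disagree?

6

The sequences differ at positions 1 (G/C), 10 (T/C), 16 (C/A), 19 (G/C), 20 (A/C), 25 (C/G).
That gives 6 mismatches out of 27 aligned sites, so the Hamming distance is 6.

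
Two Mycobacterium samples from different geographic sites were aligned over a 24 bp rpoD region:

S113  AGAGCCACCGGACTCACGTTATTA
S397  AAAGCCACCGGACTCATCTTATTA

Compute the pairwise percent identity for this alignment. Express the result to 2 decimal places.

87.50%

The sequences differ at positions 2 (G/A), 17 (C/T), 18 (G/C).
21 of the 24 sites match, so the percent identity is 21/24 × 100 = 87.50%.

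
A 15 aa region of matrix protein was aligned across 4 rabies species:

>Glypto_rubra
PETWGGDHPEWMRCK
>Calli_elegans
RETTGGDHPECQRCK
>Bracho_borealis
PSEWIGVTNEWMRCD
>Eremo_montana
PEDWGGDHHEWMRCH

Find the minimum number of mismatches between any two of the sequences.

Pairwise Hamming distances:
  Glypto_rubra vs Calli_elegans: 4
  Glypto_rubra vs Bracho_borealis: 7
  Glypto_rubra vs Eremo_montana: 3
  Calli_elegans vs Bracho_borealis: 11
  Calli_elegans vs Eremo_montana: 7
  Bracho_borealis vs Eremo_montana: 7
The smallest is 3, between Glypto_rubra and Eremo_montana.

3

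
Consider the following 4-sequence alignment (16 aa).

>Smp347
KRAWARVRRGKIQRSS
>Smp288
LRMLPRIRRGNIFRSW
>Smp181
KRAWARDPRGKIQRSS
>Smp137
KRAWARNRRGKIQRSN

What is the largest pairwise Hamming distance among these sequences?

Pairwise Hamming distances:
  Smp347 vs Smp288: 8
  Smp347 vs Smp181: 2
  Smp347 vs Smp137: 2
  Smp288 vs Smp181: 9
  Smp288 vs Smp137: 8
  Smp181 vs Smp137: 3
The largest is 9, between Smp288 and Smp181.

9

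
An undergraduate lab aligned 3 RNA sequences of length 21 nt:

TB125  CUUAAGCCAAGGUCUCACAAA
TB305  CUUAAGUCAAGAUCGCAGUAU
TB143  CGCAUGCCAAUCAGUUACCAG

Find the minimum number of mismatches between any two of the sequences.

Pairwise Hamming distances:
  TB125 vs TB305: 6
  TB125 vs TB143: 10
  TB305 vs TB143: 13
The smallest is 6, between TB125 and TB305.

6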